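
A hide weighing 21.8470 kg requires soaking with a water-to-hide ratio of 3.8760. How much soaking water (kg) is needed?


Formula: Water = hide_weight * ratio
Substituting: Water = 21.8470 * 3.8760
Result: 84.6790 kg


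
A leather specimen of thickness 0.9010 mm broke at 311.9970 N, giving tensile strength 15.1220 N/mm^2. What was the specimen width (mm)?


Formula: w = F / (TS * t)
Substituting: w = 311.9970 / (15.1220 * 0.9010)
Result: 22.8990 mm


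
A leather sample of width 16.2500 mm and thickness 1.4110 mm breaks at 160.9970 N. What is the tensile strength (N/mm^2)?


Formula: TS = force / (width * thickness)
Substituting: TS = 160.9970 / (16.2500 * 1.4110)
Result: 7.0216 N/mm^2


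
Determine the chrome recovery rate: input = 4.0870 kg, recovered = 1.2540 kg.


Formula: Recovery = recovered / input * 100
Substituting: Recovery = 1.2540 / 4.0870 * 100
Result: 30.6827 %


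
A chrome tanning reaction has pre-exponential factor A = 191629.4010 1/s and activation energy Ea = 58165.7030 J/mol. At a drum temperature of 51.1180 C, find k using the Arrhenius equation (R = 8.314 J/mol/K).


T_K = T_C + 273.15 = 51.1180 + 273.15 = 324.2680 K
exponent = -Ea / (R * T_K) = -58165.7030 / (8.314 * 324.2680) = -21.5751
k = A * exp(exponent) = 191629.4010 * exp(-21.5751) = 8.1755e-05 1/s


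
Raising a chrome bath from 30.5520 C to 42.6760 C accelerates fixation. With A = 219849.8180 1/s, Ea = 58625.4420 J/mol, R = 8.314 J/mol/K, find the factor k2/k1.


T1 = 30.5520 + 273.15 = 303.7020 K; T2 = 42.6760 + 273.15 = 315.8260 K
k1 = A * exp(-Ea/(R*T1)) = 219849.8180 * exp(-58625.4420/(8.314*303.7020)) = 1.8138e-05 1/s
k2 = A * exp(-Ea/(R*T2)) = 219849.8180 * exp(-58625.4420/(8.314*315.8260)) = 4.4226e-05 1/s
k2/k1 = 4.4226e-05 / 1.8138e-05 = 2.4383


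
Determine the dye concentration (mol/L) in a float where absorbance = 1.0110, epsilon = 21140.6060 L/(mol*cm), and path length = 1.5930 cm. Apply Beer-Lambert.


Formula: c = A / (epsilon * l)
Substituting: c = 1.0110 / (21140.6060 * 1.5930)
Result: 3.0021e-05 mol/L


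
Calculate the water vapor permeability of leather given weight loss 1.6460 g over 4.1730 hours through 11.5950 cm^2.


Formula: WVP = loss / (area * time)
Substituting: WVP = 1.6460 / (11.5950 * 4.1730)
Result: 0.0340182 g/(cm^2*hr)


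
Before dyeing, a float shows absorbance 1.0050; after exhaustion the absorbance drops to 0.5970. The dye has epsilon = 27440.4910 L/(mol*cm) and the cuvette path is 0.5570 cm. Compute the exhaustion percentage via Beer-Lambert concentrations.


c_initial = A_i / (epsilon * l) = 1.0050 / (27440.4910 * 0.5570) = 6.5754e-05 mol/L
c_final = A_f / (epsilon * l) = 0.5970 / (27440.4910 * 0.5570) = 3.9060e-05 mol/L
Exhaustion = (c_initial - c_final) / c_initial * 100 = (6.5754e-05 - 3.9060e-05) / 6.5754e-05 * 100 = 40.5970 %


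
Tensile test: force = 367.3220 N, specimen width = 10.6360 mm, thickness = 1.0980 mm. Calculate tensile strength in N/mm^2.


Formula: TS = force / (width * thickness)
Substituting: TS = 367.3220 / (10.6360 * 1.0980)
Result: 31.4533 N/mm^2


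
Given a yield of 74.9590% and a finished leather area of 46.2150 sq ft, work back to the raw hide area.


Formula: raw = finished * 100 / yield
Substituting: raw = 46.2150 * 100 / 74.9590
Result: 61.6537 sq ft


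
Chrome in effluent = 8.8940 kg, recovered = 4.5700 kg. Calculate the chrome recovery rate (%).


Formula: Recovery = recovered / input * 100
Substituting: Recovery = 4.5700 / 8.8940 * 100
Result: 51.3830 %


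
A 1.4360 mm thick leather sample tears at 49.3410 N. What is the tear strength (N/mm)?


Formula: Tear strength = force / thickness
Substituting: Tear strength = 49.3410 / 1.4360
Result: 34.3600 N/mm


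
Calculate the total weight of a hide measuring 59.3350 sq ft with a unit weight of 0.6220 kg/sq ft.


Formula: Weight = area * weight_per_sqft
Substituting: Weight = 59.3350 * 0.6220
Result: 36.9064 kg


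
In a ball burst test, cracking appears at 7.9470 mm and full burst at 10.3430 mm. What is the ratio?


Formula: Ratio = crack / burst
Substituting: Ratio = 7.9470 / 10.3430
Result: 0.7683


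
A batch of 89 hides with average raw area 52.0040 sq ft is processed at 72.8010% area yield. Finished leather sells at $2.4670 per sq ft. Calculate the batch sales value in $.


Raw_total = N * avg_area = 89 * 52.0040 = 4628.3560 sq ft
Finished = Raw_total * yield / 100 = 4628.3560 * 72.8010 / 100 = 3369.4895 sq ft
Value = Finished * price = 3369.4895 * 2.4670 = 8312.5305 $


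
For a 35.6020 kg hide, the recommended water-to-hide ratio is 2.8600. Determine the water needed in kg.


Formula: Water = hide_weight * ratio
Substituting: Water = 35.6020 * 2.8600
Result: 101.8217 kg


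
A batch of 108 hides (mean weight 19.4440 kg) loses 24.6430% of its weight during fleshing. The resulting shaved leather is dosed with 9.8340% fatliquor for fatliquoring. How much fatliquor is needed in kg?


Total_raw = N * avg_wt = 108 * 19.4440 = 2099.9520 kg
Substrate = Total_raw * (1 - loss/100) = 2099.9520 * (1 - 24.6430/100) = 1582.4608 kg
Fat = Substrate * pct / 100 = 1582.4608 * 9.8340 / 100 = 155.6192 kg


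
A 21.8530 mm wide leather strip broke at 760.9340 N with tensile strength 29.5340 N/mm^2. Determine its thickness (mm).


Formula: t = F / (TS * w)
Substituting: t = 760.9340 / (29.5340 * 21.8530)
Result: 1.1790 mm


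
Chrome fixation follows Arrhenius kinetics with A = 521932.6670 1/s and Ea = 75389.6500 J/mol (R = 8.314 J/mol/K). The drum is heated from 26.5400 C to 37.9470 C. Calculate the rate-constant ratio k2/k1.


T1 = 26.5400 + 273.15 = 299.6900 K; T2 = 37.9470 + 273.15 = 311.0970 K
k1 = A * exp(-Ea/(R*T1)) = 521932.6670 * exp(-75389.6500/(8.314*299.6900)) = 3.7762e-08 1/s
k2 = A * exp(-Ea/(R*T2)) = 521932.6670 * exp(-75389.6500/(8.314*311.0970)) = 1.1452e-07 1/s
k2/k1 = 1.1452e-07 / 3.7762e-08 = 3.0327


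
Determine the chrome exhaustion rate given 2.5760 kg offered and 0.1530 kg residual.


Formula: Uptake = (offered - residual) / offered * 100
Substituting: Uptake = (2.5760 - 0.1530) / 2.5760 * 100
Result: 94.0606 %


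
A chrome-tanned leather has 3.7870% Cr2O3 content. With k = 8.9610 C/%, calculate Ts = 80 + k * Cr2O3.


Formula: Ts = 80 + k * Cr2O3
Substituting: Ts = 80 + 8.9610 * 3.7870
Result: 113.9353 C


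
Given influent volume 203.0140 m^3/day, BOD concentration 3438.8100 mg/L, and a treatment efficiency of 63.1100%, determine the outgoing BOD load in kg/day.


Load_in = volume * conc / 1000 = 203.0140 * 3438.8100 / 1000 = 698.1266 kg/day
Removed = Load_in * eff / 100 = 698.1266 * 63.1100 / 100 = 440.5877 kg/day
Load_out = Load_in - Removed = 698.1266 - 440.5877 = 257.5389 kg/day


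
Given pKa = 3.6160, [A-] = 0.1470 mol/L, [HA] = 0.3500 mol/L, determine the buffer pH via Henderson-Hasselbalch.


ratio = [A-] / [HA] = 0.1470 / 0.3500 = 0.4200
log10(ratio) = -0.3768
pH = pKa + log10(ratio) = 3.6160 - 0.3768 = 3.2392


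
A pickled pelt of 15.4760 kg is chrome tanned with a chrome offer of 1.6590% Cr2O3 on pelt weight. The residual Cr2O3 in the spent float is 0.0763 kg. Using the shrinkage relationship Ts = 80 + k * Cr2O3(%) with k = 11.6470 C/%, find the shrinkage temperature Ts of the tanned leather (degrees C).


Offered = pelt * offer_pct / 100 = 15.4760 * 1.6590 / 100 = 0.2567 kg
Uptake = offered - residual = 0.2567 - 0.0763 = 0.1804 kg
Cr2O3% on pelt = uptake / pelt * 100 = 0.1804 / 15.4760 * 100 = 1.1660 %
Ts = 80 + k * Cr2O3% = 80 + 11.6470 * 1.1660 = 93.5802 C


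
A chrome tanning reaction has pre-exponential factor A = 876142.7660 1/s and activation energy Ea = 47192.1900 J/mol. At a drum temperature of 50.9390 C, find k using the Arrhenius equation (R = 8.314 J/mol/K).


T_K = T_C + 273.15 = 50.9390 + 273.15 = 324.0890 K
exponent = -Ea / (R * T_K) = -47192.1900 / (8.314 * 324.0890) = -17.5144
k = A * exp(exponent) = 876142.7660 * exp(-17.5144) = 0.0216849 1/s


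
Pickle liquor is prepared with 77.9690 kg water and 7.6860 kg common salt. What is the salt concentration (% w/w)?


Formula: Conc = salt / (water + salt) * 100
Substituting: Conc = 7.6860 / (77.9690 + 7.6860) * 100
Result: 8.9732 %


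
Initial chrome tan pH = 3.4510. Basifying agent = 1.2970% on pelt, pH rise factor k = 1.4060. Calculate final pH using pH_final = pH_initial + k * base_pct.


Formula: pH_final = pH_initial + k * base_pct
Substituting: pH_final = 3.4510 + 1.4060 * 1.2970
Result: 5.2746


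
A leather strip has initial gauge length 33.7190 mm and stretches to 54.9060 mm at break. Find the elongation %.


Formula: Elongation = (Lf - L0) / L0 * 100
Substituting: Elongation = (54.9060 - 33.7190) / 33.7190 * 100
Result: 62.8340 %


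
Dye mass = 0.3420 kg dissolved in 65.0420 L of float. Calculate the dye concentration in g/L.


Formula: Conc = dye_mass(kg) / volume(L) * 1000
Substituting: Conc = 0.3420 / 65.0420 * 1000
Result: 5.2581 g/L


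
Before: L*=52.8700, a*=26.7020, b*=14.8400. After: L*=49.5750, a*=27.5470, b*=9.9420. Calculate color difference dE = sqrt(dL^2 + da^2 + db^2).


dL = -3.2950, da = 0.8450, db = -4.8980
dE = sqrt((-3.2950)^2 + 0.8450^2 + (-4.8980)^2) = 5.9633


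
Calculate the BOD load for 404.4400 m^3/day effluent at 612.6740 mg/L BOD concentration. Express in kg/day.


Formula: BOD_load = volume * conc / 1000
Substituting: BOD_load = 404.4400 * 612.6740 / 1000
Result: 247.7899 kg/day


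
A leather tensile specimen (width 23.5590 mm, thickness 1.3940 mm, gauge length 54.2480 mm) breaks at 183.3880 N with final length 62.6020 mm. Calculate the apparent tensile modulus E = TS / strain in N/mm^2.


TS = F / (w * t) = 183.3880 / (23.5590 * 1.3940) = 5.5841 N/mm^2
strain = (Lf - L0) / L0 = (62.6020 - 54.2480) / 54.2480 = 0.1540
E = TS / strain = 5.5841 / 0.1540 = 36.2611 N/mm^2


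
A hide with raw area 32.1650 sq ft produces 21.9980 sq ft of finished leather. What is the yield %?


Formula: Yield = finished / raw * 100
Substituting: Yield = 21.9980 / 32.1650 * 100
Result: 68.3911 %


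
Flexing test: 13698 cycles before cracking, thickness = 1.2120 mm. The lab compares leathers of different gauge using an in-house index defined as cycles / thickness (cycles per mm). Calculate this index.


Formula: Index = cycles / thickness
Substituting: Index = 13698 / 1.2120
Result: 11301.9802 cycles/mm


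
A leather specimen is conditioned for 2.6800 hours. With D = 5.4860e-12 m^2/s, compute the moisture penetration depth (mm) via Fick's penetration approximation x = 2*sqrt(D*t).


t = 2.6800 hr * 3600 = 9648.0000 s
D * t = 5.4860e-12 * 9648.0000 = 5.2929e-08
x = 2 * sqrt(D*t) = 2 * sqrt(5.2929e-08) = 4.6013e-04 m = 0.4601 mm


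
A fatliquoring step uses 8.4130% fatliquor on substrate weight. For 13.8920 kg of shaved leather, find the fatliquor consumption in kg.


Formula: Fat = substrate * pct / 100
Substituting: Fat = 13.8920 * 8.4130 / 100
Result: 1.1687 kg


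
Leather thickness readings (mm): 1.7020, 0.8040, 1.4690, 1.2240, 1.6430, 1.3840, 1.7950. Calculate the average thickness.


Formula: Average = sum / n
Substituting: Average = 10.0210 / 7
Result: 1.4316 mm


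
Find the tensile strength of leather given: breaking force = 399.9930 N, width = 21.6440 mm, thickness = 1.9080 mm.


Formula: TS = force / (width * thickness)
Substituting: TS = 399.9930 / (21.6440 * 1.9080)
Result: 9.6858 N/mm^2


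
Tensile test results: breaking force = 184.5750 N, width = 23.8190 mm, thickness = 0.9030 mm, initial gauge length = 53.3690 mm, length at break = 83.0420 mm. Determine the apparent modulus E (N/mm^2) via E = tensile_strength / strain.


TS = F / (w * t) = 184.5750 / (23.8190 * 0.9030) = 8.5815 N/mm^2
strain = (Lf - L0) / L0 = (83.0420 - 53.3690) / 53.3690 = 0.5560
E = TS / strain = 8.5815 / 0.5560 = 15.4344 N/mm^2


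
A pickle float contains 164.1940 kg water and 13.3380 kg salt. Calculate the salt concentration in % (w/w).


Formula: Conc = salt / (water + salt) * 100
Substituting: Conc = 13.3380 / (164.1940 + 13.3380) * 100
Result: 7.5130 %


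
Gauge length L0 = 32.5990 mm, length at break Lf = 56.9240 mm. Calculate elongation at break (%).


Formula: Elongation = (Lf - L0) / L0 * 100
Substituting: Elongation = (56.9240 - 32.5990) / 32.5990 * 100
Result: 74.6189 %


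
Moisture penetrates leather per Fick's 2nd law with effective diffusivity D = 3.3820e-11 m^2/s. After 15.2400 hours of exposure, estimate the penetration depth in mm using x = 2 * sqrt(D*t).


t = 15.2400 hr * 3600 = 54864.0000 s
D * t = 3.3820e-11 * 54864.0000 = 1.8555e-06
x = 2 * sqrt(D*t) = 2 * sqrt(1.8555e-06) = 0.00272434 m = 2.7243 mm


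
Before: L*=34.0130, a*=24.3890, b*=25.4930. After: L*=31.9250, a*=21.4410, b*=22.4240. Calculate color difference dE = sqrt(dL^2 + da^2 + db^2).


dL = -2.0880, da = -2.9480, db = -3.0690
dE = sqrt((-2.0880)^2 + (-2.9480)^2 + (-3.0690)^2) = 4.7402


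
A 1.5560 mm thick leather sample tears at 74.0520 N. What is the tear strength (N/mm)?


Formula: Tear strength = force / thickness
Substituting: Tear strength = 74.0520 / 1.5560
Result: 47.5913 N/mm


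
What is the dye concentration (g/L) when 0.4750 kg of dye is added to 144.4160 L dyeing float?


Formula: Conc = dye_mass(kg) / volume(L) * 1000
Substituting: Conc = 0.4750 / 144.4160 * 1000
Result: 3.2891 g/L


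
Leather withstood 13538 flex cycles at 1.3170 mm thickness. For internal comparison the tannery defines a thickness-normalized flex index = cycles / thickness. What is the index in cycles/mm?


Formula: Index = cycles / thickness
Substituting: Index = 13538 / 1.3170
Result: 10279.4229 cycles/mm


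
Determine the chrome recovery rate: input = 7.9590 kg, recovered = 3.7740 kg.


Formula: Recovery = recovered / input * 100
Substituting: Recovery = 3.7740 / 7.9590 * 100
Result: 47.4180 %


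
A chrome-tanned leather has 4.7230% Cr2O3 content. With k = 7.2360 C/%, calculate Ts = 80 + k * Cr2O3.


Formula: Ts = 80 + k * Cr2O3
Substituting: Ts = 80 + 7.2360 * 4.7230
Result: 114.1756 C


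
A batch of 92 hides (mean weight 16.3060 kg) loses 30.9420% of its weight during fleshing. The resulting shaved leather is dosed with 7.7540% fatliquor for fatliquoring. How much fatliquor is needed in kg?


Total_raw = N * avg_wt = 92 * 16.3060 = 1500.1520 kg
Substrate = Total_raw * (1 - loss/100) = 1500.1520 * (1 - 30.9420/100) = 1035.9750 kg
Fat = Substrate * pct / 100 = 1035.9750 * 7.7540 / 100 = 80.3295 kg


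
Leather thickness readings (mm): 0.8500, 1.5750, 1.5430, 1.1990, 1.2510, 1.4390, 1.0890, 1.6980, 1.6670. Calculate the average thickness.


Formula: Average = sum / n
Substituting: Average = 12.3110 / 9
Result: 1.3679 mm


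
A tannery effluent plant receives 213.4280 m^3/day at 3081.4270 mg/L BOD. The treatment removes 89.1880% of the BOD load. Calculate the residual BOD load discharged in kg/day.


Load_in = volume * conc / 1000 = 213.4280 * 3081.4270 / 1000 = 657.6628 kg/day
Removed = Load_in * eff / 100 = 657.6628 * 89.1880 / 100 = 586.5563 kg/day
Load_out = Load_in - Removed = 657.6628 - 586.5563 = 71.1065 kg/day


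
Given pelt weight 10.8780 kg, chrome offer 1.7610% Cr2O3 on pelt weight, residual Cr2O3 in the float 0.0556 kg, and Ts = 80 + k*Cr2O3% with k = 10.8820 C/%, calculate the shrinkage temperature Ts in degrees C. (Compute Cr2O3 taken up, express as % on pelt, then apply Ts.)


Offered = pelt * offer_pct / 100 = 10.8780 * 1.7610 / 100 = 0.1916 kg
Uptake = offered - residual = 0.1916 - 0.0556 = 0.1360 kg
Cr2O3% on pelt = uptake / pelt * 100 = 0.1360 / 10.8780 * 100 = 1.2499 %
Ts = 80 + k * Cr2O3% = 80 + 10.8820 * 1.2499 = 93.6012 C


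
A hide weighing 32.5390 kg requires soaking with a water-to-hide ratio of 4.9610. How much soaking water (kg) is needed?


Formula: Water = hide_weight * ratio
Substituting: Water = 32.5390 * 4.9610
Result: 161.4260 kg


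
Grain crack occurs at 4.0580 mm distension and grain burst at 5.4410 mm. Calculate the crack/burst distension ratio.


Formula: Ratio = crack / burst
Substituting: Ratio = 4.0580 / 5.4410
Result: 0.7458


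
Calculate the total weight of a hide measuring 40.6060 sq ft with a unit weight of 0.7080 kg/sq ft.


Formula: Weight = area * weight_per_sqft
Substituting: Weight = 40.6060 * 0.7080
Result: 28.7490 kg


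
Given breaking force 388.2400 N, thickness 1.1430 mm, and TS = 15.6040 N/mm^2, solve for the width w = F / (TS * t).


Formula: w = F / (TS * t)
Substituting: w = 388.2400 / (15.6040 * 1.1430)
Result: 21.7680 mm


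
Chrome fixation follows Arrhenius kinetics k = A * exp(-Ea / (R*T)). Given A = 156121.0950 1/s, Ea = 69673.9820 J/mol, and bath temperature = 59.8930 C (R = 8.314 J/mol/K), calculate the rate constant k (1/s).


T_K = T_C + 273.15 = 59.8930 + 273.15 = 333.0430 K
exponent = -Ea / (R * T_K) = -69673.9820 / (8.314 * 333.0430) = -25.1629
k = A * exp(exponent) = 156121.0950 * exp(-25.1629) = 1.8423e-06 1/s


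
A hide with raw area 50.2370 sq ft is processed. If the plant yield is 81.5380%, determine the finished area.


Formula: finished = raw * yield / 100
Substituting: finished = 50.2370 * 81.5380 / 100
Result: 40.9622 sq ft


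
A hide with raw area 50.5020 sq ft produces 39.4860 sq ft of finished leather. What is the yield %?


Formula: Yield = finished / raw * 100
Substituting: Yield = 39.4860 / 50.5020 * 100
Result: 78.1870 %


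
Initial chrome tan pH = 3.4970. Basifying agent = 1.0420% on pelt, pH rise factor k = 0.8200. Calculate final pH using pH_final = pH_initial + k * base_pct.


Formula: pH_final = pH_initial + k * base_pct
Substituting: pH_final = 3.4970 + 0.8200 * 1.0420
Result: 4.3514


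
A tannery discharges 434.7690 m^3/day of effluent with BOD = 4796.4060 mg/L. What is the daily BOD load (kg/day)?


Formula: BOD_load = volume * conc / 1000
Substituting: BOD_load = 434.7690 * 4796.4060 / 1000
Result: 2085.3286 kg/day


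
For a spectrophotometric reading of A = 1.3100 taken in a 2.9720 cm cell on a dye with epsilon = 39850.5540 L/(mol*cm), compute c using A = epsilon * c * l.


Formula: c = A / (epsilon * l)
Substituting: c = 1.3100 / (39850.5540 * 2.9720)
Result: 1.1061e-05 mol/L


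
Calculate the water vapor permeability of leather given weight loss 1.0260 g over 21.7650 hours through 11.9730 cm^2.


Formula: WVP = loss / (area * time)
Substituting: WVP = 1.0260 / (11.9730 * 21.7650)
Result: 0.00393718 g/(cm^2*hr)


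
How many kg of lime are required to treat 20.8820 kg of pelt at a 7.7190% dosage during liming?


Formula: Lime = substrate * pct / 100
Substituting: Lime = 20.8820 * 7.7190 / 100
Result: 1.6119 kg


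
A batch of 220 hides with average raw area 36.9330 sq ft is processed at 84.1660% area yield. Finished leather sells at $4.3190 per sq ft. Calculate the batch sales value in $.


Raw_total = N * avg_area = 220 * 36.9330 = 8125.2600 sq ft
Finished = Raw_total * yield / 100 = 8125.2600 * 84.1660 / 100 = 6838.7063 sq ft
Value = Finished * price = 6838.7063 * 4.3190 = 29536.3726 $


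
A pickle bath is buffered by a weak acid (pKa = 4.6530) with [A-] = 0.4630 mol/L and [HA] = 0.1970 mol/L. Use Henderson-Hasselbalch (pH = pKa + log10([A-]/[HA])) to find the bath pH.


ratio = [A-] / [HA] = 0.4630 / 0.1970 = 2.3503
log10(ratio) = 0.3711
pH = pKa + log10(ratio) = 4.6530 + 0.3711 = 5.0241


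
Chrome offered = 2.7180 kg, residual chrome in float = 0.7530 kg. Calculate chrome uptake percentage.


Formula: Uptake = (offered - residual) / offered * 100
Substituting: Uptake = (2.7180 - 0.7530) / 2.7180 * 100
Result: 72.2958 %


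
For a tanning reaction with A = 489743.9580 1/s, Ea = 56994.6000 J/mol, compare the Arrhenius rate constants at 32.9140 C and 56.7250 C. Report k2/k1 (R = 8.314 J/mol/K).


T1 = 32.9140 + 273.15 = 306.0640 K; T2 = 56.7250 + 273.15 = 329.8750 K
k1 = A * exp(-Ea/(R*T1)) = 489743.9580 * exp(-56994.6000/(8.314*306.0640)) = 9.1747e-05 1/s
k2 = A * exp(-Ea/(R*T2)) = 489743.9580 * exp(-56994.6000/(8.314*329.8750)) = 4.6210e-04 1/s
k2/k1 = 4.6210e-04 / 9.1747e-05 = 5.0366


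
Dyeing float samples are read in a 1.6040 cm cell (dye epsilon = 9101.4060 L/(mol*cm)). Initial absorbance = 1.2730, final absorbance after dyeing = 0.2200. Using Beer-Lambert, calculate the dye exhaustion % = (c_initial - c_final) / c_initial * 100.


c_initial = A_i / (epsilon * l) = 1.2730 / (9101.4060 * 1.6040) = 8.7200e-05 mol/L
c_final = A_f / (epsilon * l) = 0.2200 / (9101.4060 * 1.6040) = 1.5070e-05 mol/L
Exhaustion = (c_initial - c_final) / c_initial * 100 = (8.7200e-05 - 1.5070e-05) / 8.7200e-05 * 100 = 82.7180 %


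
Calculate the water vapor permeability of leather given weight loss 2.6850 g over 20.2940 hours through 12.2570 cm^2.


Formula: WVP = loss / (area * time)
Substituting: WVP = 2.6850 / (12.2570 * 20.2940)
Result: 0.0107942 g/(cm^2*hr)


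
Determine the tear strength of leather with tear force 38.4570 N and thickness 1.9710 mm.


Formula: Tear strength = force / thickness
Substituting: Tear strength = 38.4570 / 1.9710
Result: 19.5114 N/mm


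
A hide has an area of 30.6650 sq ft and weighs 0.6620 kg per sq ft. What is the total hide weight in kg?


Formula: Weight = area * weight_per_sqft
Substituting: Weight = 30.6650 * 0.6620
Result: 20.3002 kg


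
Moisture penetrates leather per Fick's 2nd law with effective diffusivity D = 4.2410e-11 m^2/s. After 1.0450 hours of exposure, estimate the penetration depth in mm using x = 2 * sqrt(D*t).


t = 1.0450 hr * 3600 = 3762.0000 s
D * t = 4.2410e-11 * 3762.0000 = 1.5955e-07
x = 2 * sqrt(D*t) = 2 * sqrt(1.5955e-07) = 7.9887e-04 m = 0.7989 mm


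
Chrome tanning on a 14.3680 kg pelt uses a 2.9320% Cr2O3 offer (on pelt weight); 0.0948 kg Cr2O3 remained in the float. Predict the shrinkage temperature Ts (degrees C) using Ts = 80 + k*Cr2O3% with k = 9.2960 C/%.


Offered = pelt * offer_pct / 100 = 14.3680 * 2.9320 / 100 = 0.4213 kg
Uptake = offered - residual = 0.4213 - 0.0948 = 0.3265 kg
Cr2O3% on pelt = uptake / pelt * 100 = 0.3265 / 14.3680 * 100 = 2.2722 %
Ts = 80 + k * Cr2O3% = 80 + 9.2960 * 2.2722 = 101.1224 C


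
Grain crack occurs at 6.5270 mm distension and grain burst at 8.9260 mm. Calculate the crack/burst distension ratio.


Formula: Ratio = crack / burst
Substituting: Ratio = 6.5270 / 8.9260
Result: 0.7312


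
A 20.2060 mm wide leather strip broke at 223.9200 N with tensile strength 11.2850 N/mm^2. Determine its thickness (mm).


Formula: t = F / (TS * w)
Substituting: t = 223.9200 / (11.2850 * 20.2060)
Result: 0.9820 mm


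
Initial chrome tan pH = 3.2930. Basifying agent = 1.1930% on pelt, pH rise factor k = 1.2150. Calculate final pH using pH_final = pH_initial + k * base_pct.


Formula: pH_final = pH_initial + k * base_pct
Substituting: pH_final = 3.2930 + 1.2150 * 1.1930
Result: 4.7425


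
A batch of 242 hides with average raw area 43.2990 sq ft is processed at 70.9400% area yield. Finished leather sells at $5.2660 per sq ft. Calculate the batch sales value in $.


Raw_total = N * avg_area = 242 * 43.2990 = 10478.3580 sq ft
Finished = Raw_total * yield / 100 = 10478.3580 * 70.9400 / 100 = 7433.3472 sq ft
Value = Finished * price = 7433.3472 * 5.2660 = 39144.0062 $


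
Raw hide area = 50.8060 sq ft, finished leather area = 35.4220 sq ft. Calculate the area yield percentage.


Formula: Yield = finished / raw * 100
Substituting: Yield = 35.4220 / 50.8060 * 100
Result: 69.7201 %


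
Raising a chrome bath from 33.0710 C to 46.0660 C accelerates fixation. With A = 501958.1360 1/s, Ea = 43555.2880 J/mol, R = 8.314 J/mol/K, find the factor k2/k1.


T1 = 33.0710 + 273.15 = 306.2210 K; T2 = 46.0660 + 273.15 = 319.2160 K
k1 = A * exp(-Ea/(R*T1)) = 501958.1360 * exp(-43555.2880/(8.314*306.2210)) = 0.0186558 1/s
k2 = A * exp(-Ea/(R*T2)) = 501958.1360 * exp(-43555.2880/(8.314*319.2160)) = 0.037435 1/s
k2/k1 = 0.037435 / 0.0186558 = 2.0066


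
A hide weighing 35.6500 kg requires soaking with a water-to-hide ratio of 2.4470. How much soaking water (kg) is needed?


Formula: Water = hide_weight * ratio
Substituting: Water = 35.6500 * 2.4470
Result: 87.2356 kg


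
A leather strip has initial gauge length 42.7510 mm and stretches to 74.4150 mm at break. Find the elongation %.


Formula: Elongation = (Lf - L0) / L0 * 100
Substituting: Elongation = (74.4150 - 42.7510) / 42.7510 * 100
Result: 74.0661 %


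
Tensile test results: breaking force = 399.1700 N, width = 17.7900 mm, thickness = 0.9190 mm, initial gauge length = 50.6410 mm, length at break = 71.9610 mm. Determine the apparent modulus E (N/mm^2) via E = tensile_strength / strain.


TS = F / (w * t) = 399.1700 / (17.7900 * 0.9190) = 24.4155 N/mm^2
strain = (Lf - L0) / L0 = (71.9610 - 50.6410) / 50.6410 = 0.4210
E = TS / strain = 24.4155 / 0.4210 = 57.9938 N/mm^2


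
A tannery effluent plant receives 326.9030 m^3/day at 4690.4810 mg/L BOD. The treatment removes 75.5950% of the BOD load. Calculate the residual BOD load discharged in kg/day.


Load_in = volume * conc / 1000 = 326.9030 * 4690.4810 / 1000 = 1533.3323 kg/day
Removed = Load_in * eff / 100 = 1533.3323 * 75.5950 / 100 = 1159.1226 kg/day
Load_out = Load_in - Removed = 1533.3323 - 1159.1226 = 374.2098 kg/day


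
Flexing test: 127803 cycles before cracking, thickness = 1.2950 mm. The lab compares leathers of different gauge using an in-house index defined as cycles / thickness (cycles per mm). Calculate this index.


Formula: Index = cycles / thickness
Substituting: Index = 127803 / 1.2950
Result: 98689.5753 cycles/mm


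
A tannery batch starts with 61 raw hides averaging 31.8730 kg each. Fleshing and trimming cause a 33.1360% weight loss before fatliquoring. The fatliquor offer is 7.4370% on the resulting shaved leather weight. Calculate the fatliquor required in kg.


Total_raw = N * avg_wt = 61 * 31.8730 = 1944.2530 kg
Substrate = Total_raw * (1 - loss/100) = 1944.2530 * (1 - 33.1360/100) = 1300.0053 kg
Fat = Substrate * pct / 100 = 1300.0053 * 7.4370 / 100 = 96.6814 kg


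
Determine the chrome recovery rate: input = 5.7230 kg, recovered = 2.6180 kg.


Formula: Recovery = recovered / input * 100
Substituting: Recovery = 2.6180 / 5.7230 * 100
Result: 45.7452 %


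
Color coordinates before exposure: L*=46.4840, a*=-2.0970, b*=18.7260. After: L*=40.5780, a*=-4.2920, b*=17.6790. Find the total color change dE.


dL = -5.9060, da = -2.1950, db = -1.0470
dE = sqrt((-5.9060)^2 + (-2.1950)^2 + (-1.0470)^2) = 6.3871


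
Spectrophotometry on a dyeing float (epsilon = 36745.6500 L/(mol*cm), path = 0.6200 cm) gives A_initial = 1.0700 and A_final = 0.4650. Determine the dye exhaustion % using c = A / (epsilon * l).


c_initial = A_i / (epsilon * l) = 1.0700 / (36745.6500 * 0.6200) = 4.6966e-05 mol/L
c_final = A_f / (epsilon * l) = 0.4650 / (36745.6500 * 0.6200) = 2.0411e-05 mol/L
Exhaustion = (c_initial - c_final) / c_initial * 100 = (4.6966e-05 - 2.0411e-05) / 4.6966e-05 * 100 = 56.5421 %


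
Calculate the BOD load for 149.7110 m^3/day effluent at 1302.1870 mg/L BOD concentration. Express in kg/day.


Formula: BOD_load = volume * conc / 1000
Substituting: BOD_load = 149.7110 * 1302.1870 / 1000
Result: 194.9517 kg/day


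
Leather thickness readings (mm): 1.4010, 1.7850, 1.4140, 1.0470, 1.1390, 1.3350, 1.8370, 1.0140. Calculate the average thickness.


Formula: Average = sum / n
Substituting: Average = 10.9720 / 8
Result: 1.3715 mm


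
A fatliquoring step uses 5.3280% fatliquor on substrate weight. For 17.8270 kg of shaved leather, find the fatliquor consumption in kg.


Formula: Fat = substrate * pct / 100
Substituting: Fat = 17.8270 * 5.3280 / 100
Result: 0.9498 kg


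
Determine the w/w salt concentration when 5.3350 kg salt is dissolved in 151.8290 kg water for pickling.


Formula: Conc = salt / (water + salt) * 100
Substituting: Conc = 5.3350 / (151.8290 + 5.3350) * 100
Result: 3.3945 %


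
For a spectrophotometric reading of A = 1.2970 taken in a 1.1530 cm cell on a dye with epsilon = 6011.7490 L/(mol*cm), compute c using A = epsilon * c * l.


Formula: c = A / (epsilon * l)
Substituting: c = 1.2970 / (6011.7490 * 1.1530)
Result: 1.8712e-04 mol/L


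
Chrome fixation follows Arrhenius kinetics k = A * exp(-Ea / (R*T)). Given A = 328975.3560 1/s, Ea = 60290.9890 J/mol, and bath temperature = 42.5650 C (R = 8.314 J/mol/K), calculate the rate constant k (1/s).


T_K = T_C + 273.15 = 42.5650 + 273.15 = 315.7150 K
exponent = -Ea / (R * T_K) = -60290.9890 / (8.314 * 315.7150) = -22.9693
k = A * exp(exponent) = 328975.3560 * exp(-22.9693) = 3.4813e-05 1/s


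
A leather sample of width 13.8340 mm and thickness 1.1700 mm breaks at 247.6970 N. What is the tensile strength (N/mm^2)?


Formula: TS = force / (width * thickness)
Substituting: TS = 247.6970 / (13.8340 * 1.1700)
Result: 15.3034 N/mm^2


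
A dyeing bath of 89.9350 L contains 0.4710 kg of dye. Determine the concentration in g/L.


Formula: Conc = dye_mass(kg) / volume(L) * 1000
Substituting: Conc = 0.4710 / 89.9350 * 1000
Result: 5.2371 g/L


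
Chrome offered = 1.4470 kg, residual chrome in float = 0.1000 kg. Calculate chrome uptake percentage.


Formula: Uptake = (offered - residual) / offered * 100
Substituting: Uptake = (1.4470 - 0.1000) / 1.4470 * 100
Result: 93.0891 %


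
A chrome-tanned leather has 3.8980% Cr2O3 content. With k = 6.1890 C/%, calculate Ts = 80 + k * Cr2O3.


Formula: Ts = 80 + k * Cr2O3
Substituting: Ts = 80 + 6.1890 * 3.8980
Result: 104.1247 C


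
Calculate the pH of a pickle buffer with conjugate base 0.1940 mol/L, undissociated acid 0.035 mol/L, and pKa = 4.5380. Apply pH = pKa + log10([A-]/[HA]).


ratio = [A-] / [HA] = 0.1940 / 0.035 = 5.5429
log10(ratio) = 0.7437
pH = pKa + log10(ratio) = 4.5380 + 0.7437 = 5.2817


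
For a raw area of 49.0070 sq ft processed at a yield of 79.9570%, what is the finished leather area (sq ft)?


Formula: finished = raw * yield / 100
Substituting: finished = 49.0070 * 79.9570 / 100
Result: 39.1845 sq ft


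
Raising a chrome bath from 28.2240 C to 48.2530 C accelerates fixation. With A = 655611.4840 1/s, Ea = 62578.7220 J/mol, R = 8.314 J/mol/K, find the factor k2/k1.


T1 = 28.2240 + 273.15 = 301.3740 K; T2 = 48.2530 + 273.15 = 321.4030 K
k1 = A * exp(-Ea/(R*T1)) = 655611.4840 * exp(-62578.7220/(8.314*301.3740)) = 9.3327e-06 1/s
k2 = A * exp(-Ea/(R*T2)) = 655611.4840 * exp(-62578.7220/(8.314*321.4030)) = 4.4253e-05 1/s
k2/k1 = 4.4253e-05 / 9.3327e-06 = 4.7417


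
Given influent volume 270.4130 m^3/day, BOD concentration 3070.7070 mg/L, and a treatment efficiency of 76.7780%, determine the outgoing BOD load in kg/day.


Load_in = volume * conc / 1000 = 270.4130 * 3070.7070 / 1000 = 830.3591 kg/day
Removed = Load_in * eff / 100 = 830.3591 * 76.7780 / 100 = 637.5331 kg/day
Load_out = Load_in - Removed = 830.3591 - 637.5331 = 192.8260 kg/day


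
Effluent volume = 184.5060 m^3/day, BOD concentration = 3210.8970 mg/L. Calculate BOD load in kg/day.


Formula: BOD_load = volume * conc / 1000
Substituting: BOD_load = 184.5060 * 3210.8970 / 1000
Result: 592.4298 kg/day


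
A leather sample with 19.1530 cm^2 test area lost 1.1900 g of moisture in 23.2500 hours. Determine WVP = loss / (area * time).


Formula: WVP = loss / (area * time)
Substituting: WVP = 1.1900 / (19.1530 * 23.2500)
Result: 0.00267231 g/(cm^2*hr)


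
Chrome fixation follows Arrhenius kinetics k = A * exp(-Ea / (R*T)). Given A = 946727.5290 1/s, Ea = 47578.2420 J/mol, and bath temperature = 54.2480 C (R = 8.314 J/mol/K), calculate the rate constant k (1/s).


T_K = T_C + 273.15 = 54.2480 + 273.15 = 327.3980 K
exponent = -Ea / (R * T_K) = -47578.2420 / (8.314 * 327.3980) = -17.4792
k = A * exp(exponent) = 946727.5290 * exp(-17.4792) = 0.0242712 1/s


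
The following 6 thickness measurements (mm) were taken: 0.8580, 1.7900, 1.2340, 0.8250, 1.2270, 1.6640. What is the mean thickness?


Formula: Average = sum / n
Substituting: Average = 7.5980 / 6
Result: 1.2663 mm


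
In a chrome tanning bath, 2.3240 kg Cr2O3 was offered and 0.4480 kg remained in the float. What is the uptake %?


Formula: Uptake = (offered - residual) / offered * 100
Substituting: Uptake = (2.3240 - 0.4480) / 2.3240 * 100
Result: 80.7229 %


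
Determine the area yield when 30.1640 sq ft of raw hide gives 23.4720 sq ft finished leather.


Formula: Yield = finished / raw * 100
Substituting: Yield = 23.4720 / 30.1640 * 100
Result: 77.8146 %


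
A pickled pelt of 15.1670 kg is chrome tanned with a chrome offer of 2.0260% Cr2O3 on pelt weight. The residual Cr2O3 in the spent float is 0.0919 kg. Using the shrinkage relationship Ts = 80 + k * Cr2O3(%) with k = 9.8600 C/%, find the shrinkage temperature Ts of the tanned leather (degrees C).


Offered = pelt * offer_pct / 100 = 15.1670 * 2.0260 / 100 = 0.3073 kg
Uptake = offered - residual = 0.3073 - 0.0919 = 0.2154 kg
Cr2O3% on pelt = uptake / pelt * 100 = 0.2154 / 15.1670 * 100 = 1.4201 %
Ts = 80 + k * Cr2O3% = 80 + 9.8600 * 1.4201 = 94.0020 C


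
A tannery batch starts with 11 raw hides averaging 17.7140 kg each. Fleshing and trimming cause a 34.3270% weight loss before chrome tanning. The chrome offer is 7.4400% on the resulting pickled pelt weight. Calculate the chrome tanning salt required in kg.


Total_raw = N * avg_wt = 11 * 17.7140 = 194.8540 kg
Substrate = Total_raw * (1 - loss/100) = 194.8540 * (1 - 34.3270/100) = 127.9665 kg
Chrome = Substrate * pct / 100 = 127.9665 * 7.4400 / 100 = 9.5207 kg


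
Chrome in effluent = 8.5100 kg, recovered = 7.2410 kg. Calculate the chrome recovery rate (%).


Formula: Recovery = recovered / input * 100
Substituting: Recovery = 7.2410 / 8.5100 * 100
Result: 85.0881 %


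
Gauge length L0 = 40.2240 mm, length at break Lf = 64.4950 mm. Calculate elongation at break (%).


Formula: Elongation = (Lf - L0) / L0 * 100
Substituting: Elongation = (64.4950 - 40.2240) / 40.2240 * 100
Result: 60.3396 %


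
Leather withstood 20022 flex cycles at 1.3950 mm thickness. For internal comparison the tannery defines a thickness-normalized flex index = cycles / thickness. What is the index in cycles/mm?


Formula: Index = cycles / thickness
Substituting: Index = 20022 / 1.3950
Result: 14352.6882 cycles/mm


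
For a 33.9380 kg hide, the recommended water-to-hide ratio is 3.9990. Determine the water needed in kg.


Formula: Water = hide_weight * ratio
Substituting: Water = 33.9380 * 3.9990
Result: 135.7181 kg


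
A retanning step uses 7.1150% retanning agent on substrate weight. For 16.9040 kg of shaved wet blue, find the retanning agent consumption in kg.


Formula: Retan = substrate * pct / 100
Substituting: Retan = 16.9040 * 7.1150 / 100
Result: 1.2027 kg


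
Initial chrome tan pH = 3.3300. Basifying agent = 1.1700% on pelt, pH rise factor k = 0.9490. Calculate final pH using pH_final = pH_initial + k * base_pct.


Formula: pH_final = pH_initial + k * base_pct
Substituting: pH_final = 3.3300 + 0.9490 * 1.1700
Result: 4.4403


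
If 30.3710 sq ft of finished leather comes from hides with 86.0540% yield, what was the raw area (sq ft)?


Formula: raw = finished * 100 / yield
Substituting: raw = 30.3710 * 100 / 86.0540
Result: 35.2930 sq ft


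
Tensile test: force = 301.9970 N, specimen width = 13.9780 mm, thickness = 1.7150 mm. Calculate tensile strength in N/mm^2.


Formula: TS = force / (width * thickness)
Substituting: TS = 301.9970 / (13.9780 * 1.7150)
Result: 12.5978 N/mm^2


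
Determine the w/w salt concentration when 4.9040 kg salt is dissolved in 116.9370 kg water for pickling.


Formula: Conc = salt / (water + salt) * 100
Substituting: Conc = 4.9040 / (116.9370 + 4.9040) * 100
Result: 4.0249 %


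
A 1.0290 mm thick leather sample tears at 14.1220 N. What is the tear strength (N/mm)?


Formula: Tear strength = force / thickness
Substituting: Tear strength = 14.1220 / 1.0290
Result: 13.7240 N/mm


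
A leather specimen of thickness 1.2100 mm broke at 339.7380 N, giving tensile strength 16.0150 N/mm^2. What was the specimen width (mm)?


Formula: w = F / (TS * t)
Substituting: w = 339.7380 / (16.0150 * 1.2100)
Result: 17.5320 mm


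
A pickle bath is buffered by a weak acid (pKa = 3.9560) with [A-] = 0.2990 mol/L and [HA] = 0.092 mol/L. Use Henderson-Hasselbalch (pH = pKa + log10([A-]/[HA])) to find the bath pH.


ratio = [A-] / [HA] = 0.2990 / 0.092 = 3.2500
log10(ratio) = 0.5119
pH = pKa + log10(ratio) = 3.9560 + 0.5119 = 4.4679


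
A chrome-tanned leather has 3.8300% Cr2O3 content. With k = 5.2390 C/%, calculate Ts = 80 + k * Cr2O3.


Formula: Ts = 80 + k * Cr2O3
Substituting: Ts = 80 + 5.2390 * 3.8300
Result: 100.0654 C


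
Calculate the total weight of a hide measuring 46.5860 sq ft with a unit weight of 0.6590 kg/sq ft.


Formula: Weight = area * weight_per_sqft
Substituting: Weight = 46.5860 * 0.6590
Result: 30.7002 kg


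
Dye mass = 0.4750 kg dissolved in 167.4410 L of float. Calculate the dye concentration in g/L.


Formula: Conc = dye_mass(kg) / volume(L) * 1000
Substituting: Conc = 0.4750 / 167.4410 * 1000
Result: 2.8368 g/L


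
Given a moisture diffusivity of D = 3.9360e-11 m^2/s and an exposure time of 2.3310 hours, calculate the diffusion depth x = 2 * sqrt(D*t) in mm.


t = 2.3310 hr * 3600 = 8391.6000 s
D * t = 3.9360e-11 * 8391.6000 = 3.3029e-07
x = 2 * sqrt(D*t) = 2 * sqrt(3.3029e-07) = 0.00114942 m = 1.1494 mm


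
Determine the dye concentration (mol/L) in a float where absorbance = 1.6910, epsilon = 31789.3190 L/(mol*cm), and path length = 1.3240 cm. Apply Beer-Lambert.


Formula: c = A / (epsilon * l)
Substituting: c = 1.6910 / (31789.3190 * 1.3240)
Result: 4.0177e-05 mol/L


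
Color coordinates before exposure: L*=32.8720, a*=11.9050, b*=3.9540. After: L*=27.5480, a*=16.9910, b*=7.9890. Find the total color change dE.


dL = -5.3240, da = 5.0860, db = 4.0350
dE = sqrt((-5.3240)^2 + 5.0860^2 + 4.0350^2) = 8.3960


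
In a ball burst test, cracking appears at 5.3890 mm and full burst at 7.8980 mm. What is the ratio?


Formula: Ratio = crack / burst
Substituting: Ratio = 5.3890 / 7.8980
Result: 0.6823


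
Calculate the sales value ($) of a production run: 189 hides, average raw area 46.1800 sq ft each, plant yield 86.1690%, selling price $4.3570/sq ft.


Raw_total = N * avg_area = 189 * 46.1800 = 8728.0200 sq ft
Finished = Raw_total * yield / 100 = 8728.0200 * 86.1690 / 100 = 7520.8476 sq ft
Value = Finished * price = 7520.8476 * 4.3570 = 32768.3328 $


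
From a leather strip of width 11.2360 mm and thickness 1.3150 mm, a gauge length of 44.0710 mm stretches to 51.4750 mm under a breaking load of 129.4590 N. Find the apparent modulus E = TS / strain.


TS = F / (w * t) = 129.4590 / (11.2360 * 1.3150) = 8.7618 N/mm^2
strain = (Lf - L0) / L0 = (51.4750 - 44.0710) / 44.0710 = 0.1680
E = TS / strain = 8.7618 / 0.1680 = 52.1532 N/mm^2


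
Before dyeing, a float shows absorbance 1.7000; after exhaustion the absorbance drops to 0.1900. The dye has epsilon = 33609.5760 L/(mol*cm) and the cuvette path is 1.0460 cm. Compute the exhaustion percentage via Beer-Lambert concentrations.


c_initial = A_i / (epsilon * l) = 1.7000 / (33609.5760 * 1.0460) = 4.8356e-05 mol/L
c_final = A_f / (epsilon * l) = 0.1900 / (33609.5760 * 1.0460) = 5.4045e-06 mol/L
Exhaustion = (c_initial - c_final) / c_initial * 100 = (4.8356e-05 - 5.4045e-06) / 4.8356e-05 * 100 = 88.8235 %


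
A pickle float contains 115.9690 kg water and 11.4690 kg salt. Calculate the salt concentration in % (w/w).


Formula: Conc = salt / (water + salt) * 100
Substituting: Conc = 11.4690 / (115.9690 + 11.4690) * 100
Result: 8.9997 %


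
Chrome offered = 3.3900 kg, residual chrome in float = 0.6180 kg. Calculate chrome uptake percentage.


Formula: Uptake = (offered - residual) / offered * 100
Substituting: Uptake = (3.3900 - 0.6180) / 3.3900 * 100
Result: 81.7699 %
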